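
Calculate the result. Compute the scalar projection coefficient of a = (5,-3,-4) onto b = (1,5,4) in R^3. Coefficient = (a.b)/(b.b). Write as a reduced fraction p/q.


Projection coefficient = (a . b) / (b . b)
a . b = 5*1 + (-3)*5 + (-4)*4
= 5 + (-15) + (-16) = -26
b . b = 1^2 + 5^2 + 4^2
= 1 + 25 + 16 = 42
Coefficient = -26/42
In lowest terms: -13/21


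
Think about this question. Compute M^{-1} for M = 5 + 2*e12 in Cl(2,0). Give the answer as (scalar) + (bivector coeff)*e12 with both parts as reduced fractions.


M = 5 + 2*e12, where e12^2 = -1.
Since M commutes with its reverse ~M = a - b*e12, M * ~M = a^2 - b^2*e12^2 = a^2 + b^2.
So M^{-1} = ~M / (a^2 + b^2) = (a - b*e12)/(a^2 + b^2).
a^2 + b^2 = 25 + 4 = 29
Scalar part = 5/29 = 5/29
Bivector coeff = -2/29 = -2/29
M^{-1} = 5/29 - 2/29*e12


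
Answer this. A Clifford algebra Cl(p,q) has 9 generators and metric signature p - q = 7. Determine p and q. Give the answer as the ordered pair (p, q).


We need p + q = 9 and p - q = 7.
Adding: 2p = 9 + 7 = 16, so p = 8.
Then q = 9 - 8 = 1.
(p, q) = (8, 1)


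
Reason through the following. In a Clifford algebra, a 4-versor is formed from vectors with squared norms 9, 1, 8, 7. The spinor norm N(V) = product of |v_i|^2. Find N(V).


Spinor norm N(V) = |v1|^2 * |v2|^2 * ... * |v4|^2
= 9 * 1 * 8 * 7
Running product: 9, 9, 72, 504
N(V) = 504


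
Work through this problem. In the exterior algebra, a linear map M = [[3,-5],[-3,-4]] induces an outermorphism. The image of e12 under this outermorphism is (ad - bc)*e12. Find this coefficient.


The outermorphism of a linear map f sends e1^e2 to f(e1)^f(e2).
f(e1) = 3*e1 - 3*e2
f(e2) = -5*e1 - 4*e2
f(e1) ^ f(e2) = (3*e1 - 3*e2) ^ (-5*e1 - 4*e2)
= 3*(-4)*e12 + (-3)*(-5)*e21
= (-12 - 15)*e12
= -27*e12
Coefficient = -27


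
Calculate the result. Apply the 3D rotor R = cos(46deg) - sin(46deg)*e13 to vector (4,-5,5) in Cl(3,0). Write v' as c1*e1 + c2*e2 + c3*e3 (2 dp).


Rotor R = cos(46deg) - sin(46deg)*e13
Rotation angle theta = 2 * 46 = 92 degrees in the e13 plane (e1 -> e3).
The component perpendicular to the plane (e2) is invariant: v'_2 = v2 = -5.00
cos(92deg) = -0.0349, sin(92deg) = 0.9994
v'_1 = v1*cos(theta) - v3*sin(theta) = 4*(-0.0349) - 5*0.9994 = -5.14
v'_3 = v1*sin(theta) + v3*cos(theta) = 4*0.9994 + 5*(-0.0349) = 3.82
v' = -5.14*e1 - 5.00*e2 + 3.82*e3


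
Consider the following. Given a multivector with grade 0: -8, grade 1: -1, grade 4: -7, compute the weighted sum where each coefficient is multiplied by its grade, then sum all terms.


Grade-weighted sum = sum of grade_k * coefficient_k
0*(-8) = 0
1*(-1) = -1
4*(-7) = -28
Total = 0 + (-1) + (-28) = -29


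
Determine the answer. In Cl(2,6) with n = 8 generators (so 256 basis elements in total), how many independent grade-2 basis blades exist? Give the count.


Number of grade-k basis blades in Cl(p,q) with n = p + q is C(n, k).
n = 2 + 6 = 8
C(8, 2) = 8! / (2! * 6!)
= 40320 / (2 * 720)
= 28


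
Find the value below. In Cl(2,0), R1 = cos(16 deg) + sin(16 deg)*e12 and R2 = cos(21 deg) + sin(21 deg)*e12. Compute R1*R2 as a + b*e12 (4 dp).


Same-plane rotors commute and their half-angles add:
R1*R2 = cos(a1 + a2) + sin(a1 + a2)*e12.
a1 + a2 = 16 + 21 = 37 deg
cos(37 deg) = 0.7986
sin(37 deg) = 0.6018
R1*R2 = 0.7986 + 0.6018*e12


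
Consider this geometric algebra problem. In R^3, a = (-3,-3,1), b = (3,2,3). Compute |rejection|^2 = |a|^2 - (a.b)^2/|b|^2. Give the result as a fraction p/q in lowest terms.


|a|^2 = (-3)^2 + (-3)^2 + 1^2 = 19
|b|^2 = 3^2 + 2^2 + 3^2 = 22
a . b = (-3)*3 + (-3)*2 + 1*3 = -12
(a.b)^2 = (-12)^2 = 144
|rej|^2 = 19 - 144/22
= (418 - 144)/22
= 274/22
In lowest terms: 137/11


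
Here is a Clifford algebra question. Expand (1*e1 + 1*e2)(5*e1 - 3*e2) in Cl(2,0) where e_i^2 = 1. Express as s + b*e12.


Expand: (1*e1 + 1*e2)(5*e1 - 3*e2)
= 1*5*e1e1 + 1*(-3)*e1e2 + 1*5*e2e1 + 1*(-3)*e2e2
Using e1^2 = e2^2 = 1, e2e1 = -e1e2:
Scalar part s = 1*5 + 1*(-3) = 5 + (-3) = 2
Bivector part b = 1*(-3) - 1*5 = -3 - 5 = -8
uv = 2 - 8*e12


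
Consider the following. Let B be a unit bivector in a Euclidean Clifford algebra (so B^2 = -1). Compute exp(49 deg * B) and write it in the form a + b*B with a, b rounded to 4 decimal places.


For a unit bivector B with B^2 = -1, the exponential series gives
e^(theta*B) = cos(theta) + sin(theta)*B (the GA analogue of Euler's formula).
theta = 49 degrees = 0.855211 rad
cos(49 deg) = 0.6561
sin(49 deg) = 0.7547
exp(theta*B) = 0.6561 + 0.7547*B


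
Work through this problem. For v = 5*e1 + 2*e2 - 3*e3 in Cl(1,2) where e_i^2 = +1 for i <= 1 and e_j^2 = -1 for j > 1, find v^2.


v^2 = sum of c_i^2 * e_i^2
Positive signature terms (e_i^2 = +1): 5^2 = 25
Negative signature terms (e_j^2 = -1): 2^2 + (-3)^2 = 13
v^2 = 25 - 13 = 12


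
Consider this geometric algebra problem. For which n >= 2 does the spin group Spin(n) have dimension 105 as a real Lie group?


dim Spin(n) = dim so(n) = n(n-1)/2.
Solve n(n-1)/2 = 105, i.e. n^2 - n - 210 = 0.
Discriminant = 1 + 8*105 = 841
n = (1 + sqrt(841))/2 = (1 + 29)/2 = 15


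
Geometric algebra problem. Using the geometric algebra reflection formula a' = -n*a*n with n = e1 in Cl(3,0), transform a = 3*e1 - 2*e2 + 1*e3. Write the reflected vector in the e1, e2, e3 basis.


Reflection formula: a' = -n*a*n, with n = e1 (unit vector, n^2 = 1).
For reflection through hyperplane perp to e1:
The component along e1 flips sign, others stay.
a = (3, -2, 1)
a' = (-3, -2, 1)
a' = -3*e1 - 2*e2 + 1*e3


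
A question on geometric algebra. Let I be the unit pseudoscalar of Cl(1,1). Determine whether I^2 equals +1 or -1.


The pseudoscalar I = e1...e_n (product of all n generators) of Cl(p,q) satisfies I^2 = (-1)^(q + n(n-1)/2).
p = 1, q = 1, n = p + q = 2
n(n-1)/2 = 2 * 1 / 2 = 1
Exponent = q + n(n-1)/2 = 1 + 1 = 2
I^2 = (-1)^2 = +1


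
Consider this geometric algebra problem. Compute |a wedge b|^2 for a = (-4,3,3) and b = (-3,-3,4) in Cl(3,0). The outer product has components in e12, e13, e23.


a wedge b = (a1*b2 - a2*b1)*e12 + (a1*b3 - a3*b1)*e13 + (a2*b3 - a3*b2)*e23
e12 coeff: (-4)*(-3) - 3*(-3) = 12 - (-9) = 21
e13 coeff: (-4)*4 - 3*(-3) = -16 - (-9) = -7
e23 coeff: 3*4 - 3*(-3) = 12 - (-9) = 21
|a wedge b|^2 = 21^2 + (-7)^2 + 21^2
= 441 + 49 + 441
= 931


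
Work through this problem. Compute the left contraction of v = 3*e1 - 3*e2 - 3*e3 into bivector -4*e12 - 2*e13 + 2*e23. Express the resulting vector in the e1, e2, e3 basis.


Left contraction v _| B = <vB>_1 (grade-1 part of the geometric product vB).
Using e1_|e12 = e2, e2_|e12 = -e1, e1_|e13 = e3, e3_|e13 = -e1, e2_|e23 = e3, e3_|e23 = -e2:
e1 coeff: -v2*b12 - v3*b13 = -(-3)*(-4) - (-3)*(-2) = -18
e2 coeff: v1*b12 - v3*b23 = (3)*(-4) - (-3)*(2) = -6
e3 coeff: v1*b13 + v2*b23 = (3)*(-2) + (-3)*(2) = -12
v _| B = -18*e1 - 6*e2 - 12*e3


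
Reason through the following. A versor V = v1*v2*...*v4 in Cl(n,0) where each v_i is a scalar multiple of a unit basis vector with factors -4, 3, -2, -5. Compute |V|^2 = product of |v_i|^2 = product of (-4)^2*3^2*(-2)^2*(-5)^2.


Each vector v_i has |v_i|^2 = s_i^2
Squared scales: (-4)^2 = 16, 3^2 = 9, (-2)^2 = 4, (-5)^2 = 25
|V|^2 = 16 * 9 * 4 * 25
= 14400


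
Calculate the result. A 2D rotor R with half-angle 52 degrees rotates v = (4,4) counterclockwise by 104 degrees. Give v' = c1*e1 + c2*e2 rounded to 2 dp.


Rotor R = cos(52deg) - sin(52deg)*e12
Rotation angle theta = 2 * 52 = 104 degrees
v' = R*v*~R rotates v by theta.
cos(104deg) = -0.2419, sin(104deg) = 0.9703
v'_1 = 4*cos(104deg) - 4*sin(104deg)
= 4*(-0.2419) - 4*0.9703
= -4.85
v'_2 = 4*sin(104deg) + 4*cos(104deg)
= 4*0.9703 + 4*(-0.2419)
= 2.91
v' = -4.85*e1 + 2.91*e2


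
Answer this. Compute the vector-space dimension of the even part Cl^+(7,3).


Even subalgebra dimension = 2^(n-1)
n = 7 + 3 = 10
2^(10 - 1) = 2^9 = 512
Verification: sum of C(10,k) for even k = 1 + 45 + 210 + 210 + 45 + 1 = 512
Result = 512


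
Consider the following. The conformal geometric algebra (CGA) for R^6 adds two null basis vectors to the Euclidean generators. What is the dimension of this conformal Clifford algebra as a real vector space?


The conformal model of R^6 uses Cl(7,1): the 6 Euclidean generators plus two extra orthogonal generators e+ (e+^2 = +1) and e- (e-^2 = -1), from which the null vectors e0, einf are built.
Number of generators m = 6 + 2 = 8.
dim Cl(p,q) = 2^m = 2^8 = 256


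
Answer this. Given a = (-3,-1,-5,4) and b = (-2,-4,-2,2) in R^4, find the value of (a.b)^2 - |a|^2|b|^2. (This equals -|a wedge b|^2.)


a . b = (-3)*(-2) + (-1)*(-4) + (-5)*(-2) + 4*2
= 6 + 4 + 10 + 8 = 28
|a|^2 = (-3)^2 + (-1)^2 + (-5)^2 + 4^2 = 51
|b|^2 = (-2)^2 + (-4)^2 + (-2)^2 + 2^2 = 28
(a.b)^2 = 28^2 = 784
|a|^2 * |b|^2 = 51 * 28 = 1428
Result = 784 - 1428 = -644


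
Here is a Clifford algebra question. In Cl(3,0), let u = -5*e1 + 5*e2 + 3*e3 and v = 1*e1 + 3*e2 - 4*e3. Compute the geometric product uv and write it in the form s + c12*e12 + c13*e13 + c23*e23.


In Cl(3,0): e_i^2 = 1, e_ie_j = -e_je_i for i != j.
Scalar part = u . v = (-5)*1 + 5*3 + 3*(-4)
= -5 + 15 + (-12) = -2
e12 coeff = (-5)*3 - 5*1 = -15 - 5 = -20
e13 coeff = (-5)*(-4) - 3*1 = 20 - 3 = 17
e23 coeff = 5*(-4) - 3*3 = -20 - 9 = -29
uv = -2 - 20*e12 + 17*e13 - 29*e23


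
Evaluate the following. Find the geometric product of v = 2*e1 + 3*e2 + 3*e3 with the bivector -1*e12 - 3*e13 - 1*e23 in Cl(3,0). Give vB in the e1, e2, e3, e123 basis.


vB has grade-1 (vector) and grade-3 (trivector) parts: vB = (v _| B) + (v ^ B).
Vector part <vB>_1:
  e1: -v2*b12 - v3*b13 = -(3)*(-1) - (3)*(-3) = 12
  e2: v1*b12 - v3*b23 = (2)*(-1) - (3)*(-1) = 1
  e3: v1*b13 + v2*b23 = (2)*(-3) + (3)*(-1) = -9
Trivector part <vB>_3:
  e123: v1*b23 - v2*b13 + v3*b12 = (2)*(-1) - (3)*(-3) + (3)*(-1) = 4
vB = 12*e1 + 1*e2 - 9*e3 + 4*e123


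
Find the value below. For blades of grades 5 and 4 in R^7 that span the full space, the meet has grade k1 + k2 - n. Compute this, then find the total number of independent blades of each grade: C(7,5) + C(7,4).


Meet grade = grade(A) + grade(B) - n
= 5 + 4 - 7 = 2
C(7,5) = 21
C(7,4) = 35
dim_A + dim_B = 21 + 35 = 56


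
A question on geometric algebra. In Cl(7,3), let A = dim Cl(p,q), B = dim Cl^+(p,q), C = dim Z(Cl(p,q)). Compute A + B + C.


n = 7 + 3 = 10
Total dim = 2^10 = 1024
Even subalgebra dim = 2^9 = 512
n is even, so center dim = 1
Sum = 1024 + 512 + 1 = 1537


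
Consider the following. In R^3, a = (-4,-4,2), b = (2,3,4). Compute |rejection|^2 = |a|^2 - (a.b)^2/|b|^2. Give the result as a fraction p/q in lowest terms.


|a|^2 = (-4)^2 + (-4)^2 + 2^2 = 36
|b|^2 = 2^2 + 3^2 + 4^2 = 29
a . b = (-4)*2 + (-4)*3 + 2*4 = -12
(a.b)^2 = (-12)^2 = 144
|rej|^2 = 36 - 144/29
= (1044 - 144)/29
= 900/29
In lowest terms: 900/29


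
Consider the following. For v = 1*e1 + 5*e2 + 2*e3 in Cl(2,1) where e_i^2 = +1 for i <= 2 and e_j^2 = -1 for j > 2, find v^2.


v^2 = sum of c_i^2 * e_i^2
Positive signature terms (e_i^2 = +1): 1^2 + 5^2 = 26
Negative signature terms (e_j^2 = -1): 2^2 = 4
v^2 = 26 - 4 = 22


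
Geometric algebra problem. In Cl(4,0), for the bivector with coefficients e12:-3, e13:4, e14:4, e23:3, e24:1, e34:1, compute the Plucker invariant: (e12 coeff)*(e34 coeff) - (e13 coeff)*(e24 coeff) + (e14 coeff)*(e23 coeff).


Plucker relation: af - be + cd
a*f = (-3)*1 = -3
b*e = 4*1 = 4
c*d = 4*3 = 12
af - be + cd = -3 - 4 + 12
= 5


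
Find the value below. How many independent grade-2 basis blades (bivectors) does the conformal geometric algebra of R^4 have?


The conformal model of R^4 uses Cl(5,1) with m = 4 + 2 = 6 generators.
Number of grade-2 blades = C(m, 2) = C(6, 2)
= 6*5/2 = 15


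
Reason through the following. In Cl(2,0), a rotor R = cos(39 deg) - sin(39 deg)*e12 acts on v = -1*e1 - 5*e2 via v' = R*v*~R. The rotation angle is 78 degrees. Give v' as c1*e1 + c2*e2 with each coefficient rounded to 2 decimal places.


Rotor R = cos(39deg) - sin(39deg)*e12
Rotation angle theta = 2 * 39 = 78 degrees
v' = R*v*~R rotates v by theta.
cos(78deg) = 0.2079, sin(78deg) = 0.9781
v'_1 = -1*cos(78deg) - (-5)*sin(78deg)
= -1*0.2079 - (-5)*0.9781
= 4.68
v'_2 = -1*sin(78deg) + (-5)*cos(78deg)
= -1*0.9781 + (-5)*0.2079
= -2.02
v' = 4.68*e1 - 2.02*e2


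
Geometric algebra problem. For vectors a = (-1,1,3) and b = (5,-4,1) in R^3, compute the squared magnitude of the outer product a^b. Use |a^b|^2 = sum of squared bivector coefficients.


a wedge b = (a1*b2 - a2*b1)*e12 + (a1*b3 - a3*b1)*e13 + (a2*b3 - a3*b2)*e23
e12 coeff: (-1)*(-4) - 1*5 = 4 - 5 = -1
e13 coeff: (-1)*1 - 3*5 = -1 - 15 = -16
e23 coeff: 1*1 - 3*(-4) = 1 - (-12) = 13
|a wedge b|^2 = (-1)^2 + (-16)^2 + 13^2
= 1 + 256 + 169
= 426


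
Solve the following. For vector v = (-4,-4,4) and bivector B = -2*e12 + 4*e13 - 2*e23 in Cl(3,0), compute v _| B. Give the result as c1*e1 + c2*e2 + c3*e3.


Left contraction v _| B = <vB>_1 (grade-1 part of the geometric product vB).
Using e1_|e12 = e2, e2_|e12 = -e1, e1_|e13 = e3, e3_|e13 = -e1, e2_|e23 = e3, e3_|e23 = -e2:
e1 coeff: -v2*b12 - v3*b13 = -(-4)*(-2) - (4)*(4) = -24
e2 coeff: v1*b12 - v3*b23 = (-4)*(-2) - (4)*(-2) = 16
e3 coeff: v1*b13 + v2*b23 = (-4)*(4) + (-4)*(-2) = -8
v _| B = -24*e1 + 16*e2 - 8*e3


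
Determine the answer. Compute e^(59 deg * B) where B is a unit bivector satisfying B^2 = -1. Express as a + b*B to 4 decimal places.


For a unit bivector B with B^2 = -1, the exponential series gives
e^(theta*B) = cos(theta) + sin(theta)*B (the GA analogue of Euler's formula).
theta = 59 degrees = 1.029744 rad
cos(59 deg) = 0.5150
sin(59 deg) = 0.8572
exp(theta*B) = 0.5150 + 0.8572*B


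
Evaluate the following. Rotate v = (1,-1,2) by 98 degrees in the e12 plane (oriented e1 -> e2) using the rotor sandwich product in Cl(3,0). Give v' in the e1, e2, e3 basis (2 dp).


Rotor R = cos(49deg) - sin(49deg)*e12
Rotation angle theta = 2 * 49 = 98 degrees in the e12 plane (e1 -> e2).
The component perpendicular to the plane (e3) is invariant: v'_3 = v3 = 2.00
cos(98deg) = -0.1392, sin(98deg) = 0.9903
v'_1 = v1*cos(theta) - v2*sin(theta) = 1*(-0.1392) - (-1)*0.9903 = 0.85
v'_2 = v1*sin(theta) + v2*cos(theta) = 1*0.9903 + (-1)*(-0.1392) = 1.13
v' = 0.85*e1 + 1.13*e2 + 2.00*e3


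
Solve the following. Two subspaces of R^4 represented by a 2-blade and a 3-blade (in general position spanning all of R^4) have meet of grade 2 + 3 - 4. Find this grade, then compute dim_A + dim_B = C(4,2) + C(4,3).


Meet grade = grade(A) + grade(B) - n
= 2 + 3 - 4 = 1
C(4,2) = 6
C(4,3) = 4
dim_A + dim_B = 6 + 4 = 10


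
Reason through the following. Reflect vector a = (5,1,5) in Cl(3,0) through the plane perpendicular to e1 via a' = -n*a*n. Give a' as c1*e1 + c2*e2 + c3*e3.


Reflection formula: a' = -n*a*n, with n = e1 (unit vector, n^2 = 1).
For reflection through hyperplane perp to e1:
The component along e1 flips sign, others stay.
a = (5, 1, 5)
a' = (-5, 1, 5)
a' = -5*e1 + 1*e2 + 5*e3


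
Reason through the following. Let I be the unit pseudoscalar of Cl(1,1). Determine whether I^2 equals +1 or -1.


The pseudoscalar I = e1...e_n (product of all n generators) of Cl(p,q) satisfies I^2 = (-1)^(q + n(n-1)/2).
p = 1, q = 1, n = p + q = 2
n(n-1)/2 = 2 * 1 / 2 = 1
Exponent = q + n(n-1)/2 = 1 + 1 = 2
I^2 = (-1)^2 = +1


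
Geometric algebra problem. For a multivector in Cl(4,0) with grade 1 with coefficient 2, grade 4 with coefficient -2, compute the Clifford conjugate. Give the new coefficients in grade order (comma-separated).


Clifford conjugate sign for grade k: (-1)^(k(k+1)/2)
Grade 1: (-1)^(1*2/2) = (-1)^1 = -1, coeff 2 -> -2
Grade 4: (-1)^(4*5/2) = (-1)^10 = 1, coeff -2 -> -2
Conjugated coefficients: -2, -2


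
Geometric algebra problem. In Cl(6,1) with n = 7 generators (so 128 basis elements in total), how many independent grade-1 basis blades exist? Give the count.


Number of grade-k basis blades in Cl(p,q) with n = p + q is C(n, k).
n = 6 + 1 = 7
C(7, 1) = 7! / (1! * 6!)
= 5040 / (1 * 720)
= 7


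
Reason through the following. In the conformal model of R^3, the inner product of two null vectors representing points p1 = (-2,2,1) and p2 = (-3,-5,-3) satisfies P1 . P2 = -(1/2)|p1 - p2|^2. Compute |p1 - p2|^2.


p1 - p2 = (1, 7, 4)
|p1 - p2|^2 = 1^2 + 7^2 + 4^2
= 1 + 49 + 16
= 66


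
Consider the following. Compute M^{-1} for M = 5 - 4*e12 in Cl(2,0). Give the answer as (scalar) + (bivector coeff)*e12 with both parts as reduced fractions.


M = 5 - 4*e12, where e12^2 = -1.
Since M commutes with its reverse ~M = a - b*e12, M * ~M = a^2 - b^2*e12^2 = a^2 + b^2.
So M^{-1} = ~M / (a^2 + b^2) = (a - b*e12)/(a^2 + b^2).
a^2 + b^2 = 25 + 16 = 41
Scalar part = 5/41 = 5/41
Bivector coeff = 4/41 = 4/41
M^{-1} = 5/41 + 4/41*e12


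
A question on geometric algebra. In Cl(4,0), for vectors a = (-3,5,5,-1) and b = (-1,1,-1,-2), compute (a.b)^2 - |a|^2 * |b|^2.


a . b = (-3)*(-1) + 5*1 + 5*(-1) + (-1)*(-2)
= 3 + 5 + (-5) + 2 = 5
|a|^2 = (-3)^2 + 5^2 + 5^2 + (-1)^2 = 60
|b|^2 = (-1)^2 + 1^2 + (-1)^2 + (-2)^2 = 7
(a.b)^2 = 5^2 = 25
|a|^2 * |b|^2 = 60 * 7 = 420
Result = 25 - 420 = -395


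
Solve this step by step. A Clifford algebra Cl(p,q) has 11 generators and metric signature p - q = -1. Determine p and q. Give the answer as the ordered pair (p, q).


We need p + q = 11 and p - q = -1.
Adding: 2p = 11 + (-1) = 10, so p = 5.
Then q = 11 - 5 = 6.
(p, q) = (5, 6)


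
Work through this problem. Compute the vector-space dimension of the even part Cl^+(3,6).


Even subalgebra dimension = 2^(n-1)
n = 3 + 6 = 9
2^(9 - 1) = 2^8 = 256
Verification: sum of C(9,k) for even k = 1 + 36 + 126 + 84 + 9 = 256
Result = 256


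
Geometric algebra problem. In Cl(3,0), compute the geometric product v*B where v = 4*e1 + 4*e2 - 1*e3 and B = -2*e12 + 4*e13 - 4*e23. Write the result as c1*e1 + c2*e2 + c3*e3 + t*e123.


vB has grade-1 (vector) and grade-3 (trivector) parts: vB = (v _| B) + (v ^ B).
Vector part <vB>_1:
  e1: -v2*b12 - v3*b13 = -(4)*(-2) - (-1)*(4) = 12
  e2: v1*b12 - v3*b23 = (4)*(-2) - (-1)*(-4) = -12
  e3: v1*b13 + v2*b23 = (4)*(4) + (4)*(-4) = 0
Trivector part <vB>_3:
  e123: v1*b23 - v2*b13 + v3*b12 = (4)*(-4) - (4)*(4) + (-1)*(-2) = -30
vB = 12*e1 - 12*e2 + 0*e3 - 30*e123


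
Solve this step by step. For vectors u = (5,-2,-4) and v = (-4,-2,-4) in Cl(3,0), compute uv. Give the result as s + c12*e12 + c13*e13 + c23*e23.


In Cl(3,0): e_i^2 = 1, e_ie_j = -e_je_i for i != j.
Scalar part = u . v = 5*(-4) + (-2)*(-2) + (-4)*(-4)
= -20 + 4 + 16 = 0
e12 coeff = 5*(-2) - (-2)*(-4) = -10 - 8 = -18
e13 coeff = 5*(-4) - (-4)*(-4) = -20 - 16 = -36
e23 coeff = (-2)*(-4) - (-4)*(-2) = 8 - 8 = 0
uv = 0 - 18*e12 - 36*e13 + 0*e23


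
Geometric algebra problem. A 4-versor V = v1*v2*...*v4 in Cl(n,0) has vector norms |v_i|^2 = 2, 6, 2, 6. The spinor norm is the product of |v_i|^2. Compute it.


Spinor norm N(V) = |v1|^2 * |v2|^2 * ... * |v4|^2
= 2 * 6 * 2 * 6
Running product: 2, 12, 24, 144
N(V) = 144


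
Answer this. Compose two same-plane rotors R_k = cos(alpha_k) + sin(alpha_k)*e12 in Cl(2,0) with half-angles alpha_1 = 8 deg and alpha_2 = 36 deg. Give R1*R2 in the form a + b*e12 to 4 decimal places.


Same-plane rotors commute and their half-angles add:
R1*R2 = cos(a1 + a2) + sin(a1 + a2)*e12.
a1 + a2 = 8 + 36 = 44 deg
cos(44 deg) = 0.7193
sin(44 deg) = 0.6947
R1*R2 = 0.7193 + 0.6947*e12


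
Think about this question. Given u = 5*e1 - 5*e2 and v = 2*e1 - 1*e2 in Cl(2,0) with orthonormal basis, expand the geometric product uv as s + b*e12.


Expand: (5*e1 - 5*e2)(2*e1 - 1*e2)
= 5*2*e1e1 + 5*(-1)*e1e2 + (-5)*2*e2e1 + (-5)*(-1)*e2e2
Using e1^2 = e2^2 = 1, e2e1 = -e1e2:
Scalar part s = 5*2 + (-5)*(-1) = 10 + 5 = 15
Bivector part b = 5*(-1) - (-5)*2 = -5 - (-10) = 5
uv = 15 + 5*e12


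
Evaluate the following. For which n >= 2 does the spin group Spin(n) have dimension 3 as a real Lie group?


dim Spin(n) = dim so(n) = n(n-1)/2.
Solve n(n-1)/2 = 3, i.e. n^2 - n - 6 = 0.
Discriminant = 1 + 8*3 = 25
n = (1 + sqrt(25))/2 = (1 + 5)/2 = 3


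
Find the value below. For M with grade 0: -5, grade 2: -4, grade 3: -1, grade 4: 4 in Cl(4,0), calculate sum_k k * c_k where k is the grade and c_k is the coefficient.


Grade-weighted sum = sum of grade_k * coefficient_k
0*(-5) = 0
2*(-4) = -8
3*(-1) = -3
4*4 = 16
Total = 0 + (-8) + (-3) + 16 = 5


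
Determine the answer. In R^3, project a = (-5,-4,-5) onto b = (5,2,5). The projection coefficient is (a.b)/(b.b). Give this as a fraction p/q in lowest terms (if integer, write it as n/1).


Projection coefficient = (a . b) / (b . b)
a . b = (-5)*5 + (-4)*2 + (-5)*5
= -25 + (-8) + (-25) = -58
b . b = 5^2 + 2^2 + 5^2
= 25 + 4 + 25 = 54
Coefficient = -58/54
In lowest terms: -29/27


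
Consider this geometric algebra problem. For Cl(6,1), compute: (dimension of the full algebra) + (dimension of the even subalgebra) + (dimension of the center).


n = 6 + 1 = 7
Total dim = 2^7 = 128
Even subalgebra dim = 2^6 = 64
n is odd, so center dim = 2
Sum = 128 + 64 + 2 = 194


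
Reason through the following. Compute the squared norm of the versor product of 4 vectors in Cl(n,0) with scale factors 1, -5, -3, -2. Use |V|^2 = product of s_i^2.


Each vector v_i has |v_i|^2 = s_i^2
Squared scales: 1^2 = 1, (-5)^2 = 25, (-3)^2 = 9, (-2)^2 = 4
|V|^2 = 1 * 25 * 9 * 4
= 900


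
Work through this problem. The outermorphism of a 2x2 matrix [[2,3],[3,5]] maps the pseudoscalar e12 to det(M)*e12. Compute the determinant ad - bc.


The outermorphism of a linear map f sends e1^e2 to f(e1)^f(e2).
f(e1) = 2*e1 + 3*e2
f(e2) = 3*e1 + 5*e2
f(e1) ^ f(e2) = (2*e1 + 3*e2) ^ (3*e1 + 5*e2)
= 2*5*e12 + 3*3*e21
= (10 - 9)*e12
= 1*e12
Coefficient = 1


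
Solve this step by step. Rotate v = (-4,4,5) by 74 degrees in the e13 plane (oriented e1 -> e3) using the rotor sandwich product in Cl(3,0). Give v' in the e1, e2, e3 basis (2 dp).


Rotor R = cos(37deg) - sin(37deg)*e13
Rotation angle theta = 2 * 37 = 74 degrees in the e13 plane (e1 -> e3).
The component perpendicular to the plane (e2) is invariant: v'_2 = v2 = 4.00
cos(74deg) = 0.2756, sin(74deg) = 0.9613
v'_1 = v1*cos(theta) - v3*sin(theta) = -4*0.2756 - 5*0.9613 = -5.91
v'_3 = v1*sin(theta) + v3*cos(theta) = -4*0.9613 + 5*0.2756 = -2.47
v' = -5.91*e1 + 4.00*e2 - 2.47*e3


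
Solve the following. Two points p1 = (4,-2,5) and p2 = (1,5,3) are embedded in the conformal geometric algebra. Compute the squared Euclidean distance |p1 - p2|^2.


p1 - p2 = (3, -7, 2)
|p1 - p2|^2 = 3^2 + (-7)^2 + 2^2
= 9 + 49 + 4
= 62


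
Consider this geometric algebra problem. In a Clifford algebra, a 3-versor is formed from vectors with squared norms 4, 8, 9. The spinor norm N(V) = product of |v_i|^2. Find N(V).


Spinor norm N(V) = |v1|^2 * |v2|^2 * ... * |v3|^2
= 4 * 8 * 9
Running product: 4, 32, 288
N(V) = 288


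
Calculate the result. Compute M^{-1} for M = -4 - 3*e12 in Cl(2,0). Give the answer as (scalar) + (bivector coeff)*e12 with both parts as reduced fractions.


M = -4 - 3*e12, where e12^2 = -1.
Since M commutes with its reverse ~M = a - b*e12, M * ~M = a^2 - b^2*e12^2 = a^2 + b^2.
So M^{-1} = ~M / (a^2 + b^2) = (a - b*e12)/(a^2 + b^2).
a^2 + b^2 = 16 + 9 = 25
Scalar part = -4/25 = -4/25
Bivector coeff = 3/25 = 3/25
M^{-1} = -4/25 + 3/25*e12


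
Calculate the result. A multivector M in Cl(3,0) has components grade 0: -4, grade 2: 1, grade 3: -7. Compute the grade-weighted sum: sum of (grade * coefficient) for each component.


Grade-weighted sum = sum of grade_k * coefficient_k
0*(-4) = 0
2*1 = 2
3*(-7) = -21
Total = 0 + 2 + (-21) = -19


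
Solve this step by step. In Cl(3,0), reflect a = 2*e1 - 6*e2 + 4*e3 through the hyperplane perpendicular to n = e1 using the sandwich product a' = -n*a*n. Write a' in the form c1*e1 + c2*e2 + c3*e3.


Reflection formula: a' = -n*a*n, with n = e1 (unit vector, n^2 = 1).
For reflection through hyperplane perp to e1:
The component along e1 flips sign, others stay.
a = (2, -6, 4)
a' = (-2, -6, 4)
a' = -2*e1 - 6*e2 + 4*e3


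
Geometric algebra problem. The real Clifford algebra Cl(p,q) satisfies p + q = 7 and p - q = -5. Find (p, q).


We need p + q = 7 and p - q = -5.
Adding: 2p = 7 + (-5) = 2, so p = 1.
Then q = 7 - 1 = 6.
(p, q) = (1, 6)


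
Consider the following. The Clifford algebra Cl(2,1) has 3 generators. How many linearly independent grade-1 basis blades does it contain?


Number of grade-k basis blades in Cl(p,q) with n = p + q is C(n, k).
n = 2 + 1 = 3
C(3, 1) = 3! / (1! * 2!)
= 6 / (1 * 2)
= 3


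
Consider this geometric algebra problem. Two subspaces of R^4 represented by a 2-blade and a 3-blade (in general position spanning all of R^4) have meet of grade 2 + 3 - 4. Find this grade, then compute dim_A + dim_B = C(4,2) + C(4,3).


Meet grade = grade(A) + grade(B) - n
= 2 + 3 - 4 = 1
C(4,2) = 6
C(4,3) = 4
dim_A + dim_B = 6 + 4 = 10


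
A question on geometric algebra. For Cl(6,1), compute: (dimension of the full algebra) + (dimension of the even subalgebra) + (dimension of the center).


n = 6 + 1 = 7
Total dim = 2^7 = 128
Even subalgebra dim = 2^6 = 64
n is odd, so center dim = 2
Sum = 128 + 64 + 2 = 194


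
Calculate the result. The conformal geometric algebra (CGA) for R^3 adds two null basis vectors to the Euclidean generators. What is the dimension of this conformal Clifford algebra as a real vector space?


The conformal model of R^3 uses Cl(4,1): the 3 Euclidean generators plus two extra orthogonal generators e+ (e+^2 = +1) and e- (e-^2 = -1), from which the null vectors e0, einf are built.
Number of generators m = 3 + 2 = 5.
dim Cl(p,q) = 2^m = 2^5 = 32


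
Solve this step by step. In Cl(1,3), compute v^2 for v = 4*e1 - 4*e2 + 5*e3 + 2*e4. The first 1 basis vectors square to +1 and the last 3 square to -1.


v^2 = sum of c_i^2 * e_i^2
Positive signature terms (e_i^2 = +1): 4^2 = 16
Negative signature terms (e_j^2 = -1): (-4)^2 + 5^2 + 2^2 = 45
v^2 = 16 - 45 = -29


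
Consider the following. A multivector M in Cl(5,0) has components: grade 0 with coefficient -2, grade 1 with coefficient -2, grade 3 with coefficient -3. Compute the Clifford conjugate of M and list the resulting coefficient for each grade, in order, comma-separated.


Clifford conjugate sign for grade k: (-1)^(k(k+1)/2)
Grade 0: (-1)^(0*1/2) = (-1)^0 = 1, coeff -2 -> -2
Grade 1: (-1)^(1*2/2) = (-1)^1 = -1, coeff -2 -> 2
Grade 3: (-1)^(3*4/2) = (-1)^6 = 1, coeff -3 -> -3
Conjugated coefficients: -2, 2, -3


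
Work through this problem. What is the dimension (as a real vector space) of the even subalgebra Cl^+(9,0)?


Even subalgebra dimension = 2^(n-1)
n = 9 + 0 = 9
2^(9 - 1) = 2^8 = 256
Verification: sum of C(9,k) for even k = 1 + 36 + 126 + 84 + 9 = 256
Result = 256


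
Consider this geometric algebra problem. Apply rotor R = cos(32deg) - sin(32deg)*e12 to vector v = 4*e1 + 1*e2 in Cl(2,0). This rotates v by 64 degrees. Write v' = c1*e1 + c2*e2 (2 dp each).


Rotor R = cos(32deg) - sin(32deg)*e12
Rotation angle theta = 2 * 32 = 64 degrees
v' = R*v*~R rotates v by theta.
cos(64deg) = 0.4384, sin(64deg) = 0.8988
v'_1 = 4*cos(64deg) - 1*sin(64deg)
= 4*0.4384 - 1*0.8988
= 0.85
v'_2 = 4*sin(64deg) + 1*cos(64deg)
= 4*0.8988 + 1*0.4384
= 4.03
v' = 0.85*e1 + 4.03*e2


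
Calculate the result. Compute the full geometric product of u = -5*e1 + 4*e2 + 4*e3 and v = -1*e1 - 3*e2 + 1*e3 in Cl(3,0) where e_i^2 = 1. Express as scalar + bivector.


In Cl(3,0): e_i^2 = 1, e_ie_j = -e_je_i for i != j.
Scalar part = u . v = (-5)*(-1) + 4*(-3) + 4*1
= 5 + (-12) + 4 = -3
e12 coeff = (-5)*(-3) - 4*(-1) = 15 - (-4) = 19
e13 coeff = (-5)*1 - 4*(-1) = -5 - (-4) = -1
e23 coeff = 4*1 - 4*(-3) = 4 - (-12) = 16
uv = -3 + 19*e12 - 1*e13 + 16*e23


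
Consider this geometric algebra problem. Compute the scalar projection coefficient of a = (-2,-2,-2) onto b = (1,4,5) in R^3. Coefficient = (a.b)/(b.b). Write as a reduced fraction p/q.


Projection coefficient = (a . b) / (b . b)
a . b = (-2)*1 + (-2)*4 + (-2)*5
= -2 + (-8) + (-10) = -20
b . b = 1^2 + 4^2 + 5^2
= 1 + 16 + 25 = 42
Coefficient = -20/42
In lowest terms: -10/21


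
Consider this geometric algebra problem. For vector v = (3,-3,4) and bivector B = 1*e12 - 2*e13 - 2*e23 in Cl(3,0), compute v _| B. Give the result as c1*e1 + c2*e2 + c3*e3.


Left contraction v _| B = <vB>_1 (grade-1 part of the geometric product vB).
Using e1_|e12 = e2, e2_|e12 = -e1, e1_|e13 = e3, e3_|e13 = -e1, e2_|e23 = e3, e3_|e23 = -e2:
e1 coeff: -v2*b12 - v3*b13 = -(-3)*(1) - (4)*(-2) = 11
e2 coeff: v1*b12 - v3*b23 = (3)*(1) - (4)*(-2) = 11
e3 coeff: v1*b13 + v2*b23 = (3)*(-2) + (-3)*(-2) = 0
v _| B = 11*e1 + 11*e2 + 0*e3


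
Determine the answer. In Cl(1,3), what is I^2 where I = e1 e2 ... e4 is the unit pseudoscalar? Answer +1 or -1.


The pseudoscalar I = e1...e_n (product of all n generators) of Cl(p,q) satisfies I^2 = (-1)^(q + n(n-1)/2).
p = 1, q = 3, n = p + q = 4
n(n-1)/2 = 4 * 3 / 2 = 6
Exponent = q + n(n-1)/2 = 3 + 6 = 9
I^2 = (-1)^9 = -1


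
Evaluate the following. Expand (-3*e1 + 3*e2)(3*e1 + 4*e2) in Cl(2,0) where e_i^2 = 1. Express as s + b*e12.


Expand: (-3*e1 + 3*e2)(3*e1 + 4*e2)
= (-3)*3*e1e1 + (-3)*4*e1e2 + 3*3*e2e1 + 3*4*e2e2
Using e1^2 = e2^2 = 1, e2e1 = -e1e2:
Scalar part s = (-3)*3 + 3*4 = -9 + 12 = 3
Bivector part b = (-3)*4 - 3*3 = -12 - 9 = -21
uv = 3 - 21*e12


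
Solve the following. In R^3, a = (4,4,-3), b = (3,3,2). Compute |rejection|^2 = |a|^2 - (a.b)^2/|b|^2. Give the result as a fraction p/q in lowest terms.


|a|^2 = 4^2 + 4^2 + (-3)^2 = 41
|b|^2 = 3^2 + 3^2 + 2^2 = 22
a . b = 4*3 + 4*3 + (-3)*2 = 18
(a.b)^2 = 18^2 = 324
|rej|^2 = 41 - 324/22
= (902 - 324)/22
= 578/22
In lowest terms: 289/11


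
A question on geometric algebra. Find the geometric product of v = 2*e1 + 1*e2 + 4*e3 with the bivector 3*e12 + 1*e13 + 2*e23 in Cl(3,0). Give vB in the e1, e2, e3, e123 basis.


vB has grade-1 (vector) and grade-3 (trivector) parts: vB = (v _| B) + (v ^ B).
Vector part <vB>_1:
  e1: -v2*b12 - v3*b13 = -(1)*(3) - (4)*(1) = -7
  e2: v1*b12 - v3*b23 = (2)*(3) - (4)*(2) = -2
  e3: v1*b13 + v2*b23 = (2)*(1) + (1)*(2) = 4
Trivector part <vB>_3:
  e123: v1*b23 - v2*b13 + v3*b12 = (2)*(2) - (1)*(1) + (4)*(3) = 15
vB = -7*e1 - 2*e2 + 4*e3 + 15*e123


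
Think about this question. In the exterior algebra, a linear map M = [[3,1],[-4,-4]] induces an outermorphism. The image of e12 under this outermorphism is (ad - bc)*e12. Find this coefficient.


The outermorphism of a linear map f sends e1^e2 to f(e1)^f(e2).
f(e1) = 3*e1 - 4*e2
f(e2) = 1*e1 - 4*e2
f(e1) ^ f(e2) = (3*e1 - 4*e2) ^ (1*e1 - 4*e2)
= 3*(-4)*e12 + (-4)*1*e21
= (-12 - (-4))*e12
= -8*e12
Coefficient = -8


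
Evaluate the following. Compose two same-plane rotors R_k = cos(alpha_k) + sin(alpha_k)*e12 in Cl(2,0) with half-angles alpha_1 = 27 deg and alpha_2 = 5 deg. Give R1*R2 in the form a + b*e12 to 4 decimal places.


Same-plane rotors commute and their half-angles add:
R1*R2 = cos(a1 + a2) + sin(a1 + a2)*e12.
a1 + a2 = 27 + 5 = 32 deg
cos(32 deg) = 0.8480
sin(32 deg) = 0.5299
R1*R2 = 0.8480 + 0.5299*e12


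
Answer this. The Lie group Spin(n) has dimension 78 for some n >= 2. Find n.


dim Spin(n) = dim so(n) = n(n-1)/2.
Solve n(n-1)/2 = 78, i.e. n^2 - n - 156 = 0.
Discriminant = 1 + 8*78 = 625
n = (1 + sqrt(625))/2 = (1 + 25)/2 = 13


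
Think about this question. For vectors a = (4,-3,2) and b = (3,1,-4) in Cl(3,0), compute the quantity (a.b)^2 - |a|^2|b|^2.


a . b = 4*3 + (-3)*1 + 2*(-4)
= 12 + (-3) + (-8) = 1
|a|^2 = 4^2 + (-3)^2 + 2^2 = 29
|b|^2 = 3^2 + 1^2 + (-4)^2 = 26
(a.b)^2 = 1^2 = 1
|a|^2 * |b|^2 = 29 * 26 = 754
Result = 1 - 754 = -753


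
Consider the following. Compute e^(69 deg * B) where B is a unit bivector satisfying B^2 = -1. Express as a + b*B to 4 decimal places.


For a unit bivector B with B^2 = -1, the exponential series gives
e^(theta*B) = cos(theta) + sin(theta)*B (the GA analogue of Euler's formula).
theta = 69 degrees = 1.204277 rad
cos(69 deg) = 0.3584
sin(69 deg) = 0.9336
exp(theta*B) = 0.3584 + 0.9336*B


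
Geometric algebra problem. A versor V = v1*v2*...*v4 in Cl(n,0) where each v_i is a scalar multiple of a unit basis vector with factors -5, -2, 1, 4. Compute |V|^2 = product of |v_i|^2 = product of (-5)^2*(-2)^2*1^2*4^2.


Each vector v_i has |v_i|^2 = s_i^2
Squared scales: (-5)^2 = 25, (-2)^2 = 4, 1^2 = 1, 4^2 = 16
|V|^2 = 25 * 4 * 1 * 16
= 1600


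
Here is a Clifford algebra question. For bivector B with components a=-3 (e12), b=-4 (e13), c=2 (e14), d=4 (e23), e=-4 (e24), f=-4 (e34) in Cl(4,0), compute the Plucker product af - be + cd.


Plucker relation: af - be + cd
a*f = (-3)*(-4) = 12
b*e = (-4)*(-4) = 16
c*d = 2*4 = 8
af - be + cd = 12 - 16 + 8
= 4


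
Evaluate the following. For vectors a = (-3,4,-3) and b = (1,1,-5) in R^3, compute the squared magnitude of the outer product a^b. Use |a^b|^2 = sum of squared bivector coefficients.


a wedge b = (a1*b2 - a2*b1)*e12 + (a1*b3 - a3*b1)*e13 + (a2*b3 - a3*b2)*e23
e12 coeff: (-3)*1 - 4*1 = -3 - 4 = -7
e13 coeff: (-3)*(-5) - (-3)*1 = 15 - (-3) = 18
e23 coeff: 4*(-5) - (-3)*1 = -20 - (-3) = -17
|a wedge b|^2 = (-7)^2 + 18^2 + (-17)^2
= 49 + 324 + 289
= 662


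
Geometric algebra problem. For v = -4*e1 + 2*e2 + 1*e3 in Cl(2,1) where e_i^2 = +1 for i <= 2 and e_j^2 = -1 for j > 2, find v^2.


v^2 = sum of c_i^2 * e_i^2
Positive signature terms (e_i^2 = +1): (-4)^2 + 2^2 = 20
Negative signature terms (e_j^2 = -1): 1^2 = 1
v^2 = 20 - 1 = 19


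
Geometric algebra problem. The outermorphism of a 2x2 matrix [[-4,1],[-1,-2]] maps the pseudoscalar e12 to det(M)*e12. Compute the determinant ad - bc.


The outermorphism of a linear map f sends e1^e2 to f(e1)^f(e2).
f(e1) = -4*e1 - 1*e2
f(e2) = 1*e1 - 2*e2
f(e1) ^ f(e2) = (-4*e1 - 1*e2) ^ (1*e1 - 2*e2)
= (-4)*(-2)*e12 + (-1)*1*e21
= (8 - (-1))*e12
= 9*e12
Coefficient = 9


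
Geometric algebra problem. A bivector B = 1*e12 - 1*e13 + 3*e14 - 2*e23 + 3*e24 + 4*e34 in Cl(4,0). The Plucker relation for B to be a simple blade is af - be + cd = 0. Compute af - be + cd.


Plucker relation: af - be + cd
a*f = 1*4 = 4
b*e = (-1)*3 = -3
c*d = 3*(-2) = -6
af - be + cd = 4 - (-3) + (-6)
= 1


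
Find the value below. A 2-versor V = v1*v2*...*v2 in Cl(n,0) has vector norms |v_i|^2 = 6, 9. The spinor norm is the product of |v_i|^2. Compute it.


Spinor norm N(V) = |v1|^2 * |v2|^2 * ... * |v2|^2
= 6 * 9
Running product: 6, 54
N(V) = 54


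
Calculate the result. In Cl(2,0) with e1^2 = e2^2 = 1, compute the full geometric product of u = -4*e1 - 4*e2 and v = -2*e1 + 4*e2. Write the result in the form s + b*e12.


Expand: (-4*e1 - 4*e2)(-2*e1 + 4*e2)
= (-4)*(-2)*e1e1 + (-4)*4*e1e2 + (-4)*(-2)*e2e1 + (-4)*4*e2e2
Using e1^2 = e2^2 = 1, e2e1 = -e1e2:
Scalar part s = (-4)*(-2) + (-4)*4 = 8 + (-16) = -8
Bivector part b = (-4)*4 - (-4)*(-2) = -16 - 8 = -24
uv = -8 - 24*e12


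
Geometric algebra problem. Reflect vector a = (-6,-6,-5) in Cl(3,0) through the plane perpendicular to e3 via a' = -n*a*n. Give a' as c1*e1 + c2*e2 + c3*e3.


Reflection formula: a' = -n*a*n, with n = e3 (unit vector, n^2 = 1).
For reflection through hyperplane perp to e3:
The component along e3 flips sign, others stay.
a = (-6, -6, -5)
a' = (-6, -6, 5)
a' = -6*e1 - 6*e2 + 5*e3


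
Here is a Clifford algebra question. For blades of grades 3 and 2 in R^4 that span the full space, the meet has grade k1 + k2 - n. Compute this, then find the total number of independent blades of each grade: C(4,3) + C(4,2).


Meet grade = grade(A) + grade(B) - n
= 3 + 2 - 4 = 1
C(4,3) = 4
C(4,2) = 6
dim_A + dim_B = 4 + 6 = 10


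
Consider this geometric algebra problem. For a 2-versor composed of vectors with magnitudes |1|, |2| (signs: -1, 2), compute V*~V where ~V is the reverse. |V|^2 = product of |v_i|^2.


Each vector v_i has |v_i|^2 = s_i^2
Squared scales: (-1)^2 = 1, 2^2 = 4
|V|^2 = 1 * 4
= 4


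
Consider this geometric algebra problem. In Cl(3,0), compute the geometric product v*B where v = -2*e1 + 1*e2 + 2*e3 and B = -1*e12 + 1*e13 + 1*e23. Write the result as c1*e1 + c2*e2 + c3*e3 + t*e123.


vB has grade-1 (vector) and grade-3 (trivector) parts: vB = (v _| B) + (v ^ B).
Vector part <vB>_1:
  e1: -v2*b12 - v3*b13 = -(1)*(-1) - (2)*(1) = -1
  e2: v1*b12 - v3*b23 = (-2)*(-1) - (2)*(1) = 0
  e3: v1*b13 + v2*b23 = (-2)*(1) + (1)*(1) = -1
Trivector part <vB>_3:
  e123: v1*b23 - v2*b13 + v3*b12 = (-2)*(1) - (1)*(1) + (2)*(-1) = -5
vB = -1*e1 + 0*e2 - 1*e3 - 5*e123


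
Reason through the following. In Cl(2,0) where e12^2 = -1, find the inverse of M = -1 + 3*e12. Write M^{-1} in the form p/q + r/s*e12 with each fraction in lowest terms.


M = -1 + 3*e12, where e12^2 = -1.
Since M commutes with its reverse ~M = a - b*e12, M * ~M = a^2 - b^2*e12^2 = a^2 + b^2.
So M^{-1} = ~M / (a^2 + b^2) = (a - b*e12)/(a^2 + b^2).
a^2 + b^2 = 1 + 9 = 10
Scalar part = -1/10 = -1/10
Bivector coeff = -3/10 = -3/10
M^{-1} = -1/10 - 3/10*e12


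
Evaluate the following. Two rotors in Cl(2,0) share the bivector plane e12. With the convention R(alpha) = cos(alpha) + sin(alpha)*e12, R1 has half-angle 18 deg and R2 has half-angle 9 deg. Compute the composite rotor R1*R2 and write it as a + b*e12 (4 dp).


Same-plane rotors commute and their half-angles add:
R1*R2 = cos(a1 + a2) + sin(a1 + a2)*e12.
a1 + a2 = 18 + 9 = 27 deg
cos(27 deg) = 0.8910
sin(27 deg) = 0.4540
R1*R2 = 0.8910 + 0.4540*e12


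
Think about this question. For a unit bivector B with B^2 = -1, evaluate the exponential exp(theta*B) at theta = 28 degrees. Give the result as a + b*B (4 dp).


For a unit bivector B with B^2 = -1, the exponential series gives
e^(theta*B) = cos(theta) + sin(theta)*B (the GA analogue of Euler's formula).
theta = 28 degrees = 0.488692 rad
cos(28 deg) = 0.8829
sin(28 deg) = 0.4695
exp(theta*B) = 0.8829 + 0.4695*B


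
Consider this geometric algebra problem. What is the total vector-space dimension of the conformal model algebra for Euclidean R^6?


The conformal model of R^6 uses Cl(7,1): the 6 Euclidean generators plus two extra orthogonal generators e+ (e+^2 = +1) and e- (e-^2 = -1), from which the null vectors e0, einf are built.
Number of generators m = 6 + 2 = 8.
dim Cl(p,q) = 2^m = 2^8 = 256


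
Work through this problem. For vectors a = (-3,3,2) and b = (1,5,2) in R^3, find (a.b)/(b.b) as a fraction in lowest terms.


Projection coefficient = (a . b) / (b . b)
a . b = (-3)*1 + 3*5 + 2*2
= -3 + 15 + 4 = 16
b . b = 1^2 + 5^2 + 2^2
= 1 + 25 + 4 = 30
Coefficient = 16/30
In lowest terms: 8/15


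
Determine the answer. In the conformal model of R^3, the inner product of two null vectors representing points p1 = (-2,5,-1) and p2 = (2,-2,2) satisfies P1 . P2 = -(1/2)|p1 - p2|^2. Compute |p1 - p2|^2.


p1 - p2 = (-4, 7, -3)
|p1 - p2|^2 = (-4)^2 + 7^2 + (-3)^2
= 16 + 49 + 9
= 74


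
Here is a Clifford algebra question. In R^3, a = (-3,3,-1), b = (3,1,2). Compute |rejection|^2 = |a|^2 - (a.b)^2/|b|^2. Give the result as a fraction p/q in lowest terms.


|a|^2 = (-3)^2 + 3^2 + (-1)^2 = 19
|b|^2 = 3^2 + 1^2 + 2^2 = 14
a . b = (-3)*3 + 3*1 + (-1)*2 = -8
(a.b)^2 = (-8)^2 = 64
|rej|^2 = 19 - 64/14
= (266 - 64)/14
= 202/14
In lowest terms: 101/7


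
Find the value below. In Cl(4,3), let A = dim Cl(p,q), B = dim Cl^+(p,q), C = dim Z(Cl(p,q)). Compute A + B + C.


n = 4 + 3 = 7
Total dim = 2^7 = 128
Even subalgebra dim = 2^6 = 64
n is odd, so center dim = 2
Sum = 128 + 64 + 2 = 194


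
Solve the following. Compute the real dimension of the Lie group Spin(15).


Spin(n) double-covers SO(n); both have Lie algebra so(n) of dimension n(n-1)/2.
n = 15
n(n-1) = 15 * 14 = 210
dim Spin(15) = 210/2 = 105


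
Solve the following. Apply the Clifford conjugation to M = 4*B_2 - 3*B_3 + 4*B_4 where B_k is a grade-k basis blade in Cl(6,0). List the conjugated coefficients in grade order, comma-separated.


Clifford conjugate sign for grade k: (-1)^(k(k+1)/2)
Grade 2: (-1)^(2*3/2) = (-1)^3 = -1, coeff 4 -> -4
Grade 3: (-1)^(3*4/2) = (-1)^6 = 1, coeff -3 -> -3
Grade 4: (-1)^(4*5/2) = (-1)^10 = 1, coeff 4 -> 4
Conjugated coefficients: -4, -3, 4
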